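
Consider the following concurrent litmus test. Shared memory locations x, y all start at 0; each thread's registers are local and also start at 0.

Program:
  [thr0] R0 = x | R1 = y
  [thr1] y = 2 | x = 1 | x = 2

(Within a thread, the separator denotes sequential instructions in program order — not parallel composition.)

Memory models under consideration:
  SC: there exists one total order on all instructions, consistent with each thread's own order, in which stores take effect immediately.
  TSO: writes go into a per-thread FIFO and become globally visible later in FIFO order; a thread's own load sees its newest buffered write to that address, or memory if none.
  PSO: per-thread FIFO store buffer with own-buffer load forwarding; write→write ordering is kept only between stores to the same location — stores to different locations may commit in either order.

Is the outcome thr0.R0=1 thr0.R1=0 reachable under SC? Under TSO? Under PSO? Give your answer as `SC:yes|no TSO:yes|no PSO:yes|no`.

outcome vector order: (thr0.R0,thr0.R1)
[SC] allowed = {00, 02, 12, 22}
[TSO] allowed = {00, 02, 12, 22}
[PSO] allowed = {00, 02, 10, 12, 20, 22}
target 10 ∈ {PSO}

SC:no TSO:no PSO:yes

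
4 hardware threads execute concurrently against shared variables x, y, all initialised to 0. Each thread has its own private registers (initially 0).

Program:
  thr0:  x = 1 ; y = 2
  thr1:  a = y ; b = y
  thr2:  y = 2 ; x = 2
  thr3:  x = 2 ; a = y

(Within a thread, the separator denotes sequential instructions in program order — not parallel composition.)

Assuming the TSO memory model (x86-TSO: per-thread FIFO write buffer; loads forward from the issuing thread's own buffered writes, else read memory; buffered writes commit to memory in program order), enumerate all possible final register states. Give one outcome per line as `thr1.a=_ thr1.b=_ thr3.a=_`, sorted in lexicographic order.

outcome vector order: (thr1.a,thr1.b,thr3.a)
|TSO outcomes| = 6

thr1.a=0 thr1.b=0 thr3.a=0
thr1.a=0 thr1.b=0 thr3.a=2
thr1.a=0 thr1.b=2 thr3.a=0
thr1.a=0 thr1.b=2 thr3.a=2
thr1.a=2 thr1.b=2 thr3.a=0
thr1.a=2 thr1.b=2 thr3.a=2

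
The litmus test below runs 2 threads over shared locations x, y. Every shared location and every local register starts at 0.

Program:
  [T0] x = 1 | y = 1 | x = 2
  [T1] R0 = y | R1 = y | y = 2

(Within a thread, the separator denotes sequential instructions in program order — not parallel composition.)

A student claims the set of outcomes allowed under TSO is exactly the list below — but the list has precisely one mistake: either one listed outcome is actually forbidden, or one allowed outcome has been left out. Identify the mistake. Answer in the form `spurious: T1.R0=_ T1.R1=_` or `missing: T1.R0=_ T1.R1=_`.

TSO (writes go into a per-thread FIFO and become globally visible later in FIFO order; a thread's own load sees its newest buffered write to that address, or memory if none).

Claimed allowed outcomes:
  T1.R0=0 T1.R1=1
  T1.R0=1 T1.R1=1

missing: T1.R0=0 T1.R1=0

outcome vector order: (T1.R0,T1.R1)
TSO: 3 outcomes — {(0,0), (0,1), (1,1)}
TSO∖claimed = {(0,0)}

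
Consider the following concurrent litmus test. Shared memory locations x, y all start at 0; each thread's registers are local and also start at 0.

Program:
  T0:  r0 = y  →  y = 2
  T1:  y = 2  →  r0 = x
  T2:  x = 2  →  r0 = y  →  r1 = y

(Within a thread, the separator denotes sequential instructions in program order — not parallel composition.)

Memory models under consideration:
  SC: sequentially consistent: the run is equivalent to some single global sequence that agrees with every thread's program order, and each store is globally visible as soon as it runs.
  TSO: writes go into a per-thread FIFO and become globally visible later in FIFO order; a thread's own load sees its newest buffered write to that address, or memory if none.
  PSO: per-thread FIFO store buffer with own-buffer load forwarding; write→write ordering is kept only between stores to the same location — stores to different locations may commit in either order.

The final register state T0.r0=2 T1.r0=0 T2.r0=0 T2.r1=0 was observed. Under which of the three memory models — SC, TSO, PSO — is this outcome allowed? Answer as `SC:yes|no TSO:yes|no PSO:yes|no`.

outcome vector order: (T0.r0,T1.r0,T2.r0,T2.r1)
SC (8): 0/0/2/2, 0/2/0/0, 0/2/0/2, 0/2/2/2, 2/0/2/2, 2/2/0/0, 2/2/0/2, 2/2/2/2
TSO (12): 0/0/0/0, 0/0/0/2, 0/0/2/2, 0/2/0/0, 0/2/0/2, 0/2/2/2, 2/0/0/0, 2/0/0/2, 2/0/2/2, 2/2/0/0, 2/2/0/2, 2/2/2/2
PSO (12): 0/0/0/0, 0/0/0/2, 0/0/2/2, 0/2/0/0, 0/2/0/2, 0/2/2/2, 2/0/0/0, 2/0/0/2, 2/0/2/2, 2/2/0/0, 2/2/0/2, 2/2/2/2
target 2/0/0/0 ∈ {TSO,PSO}

SC:no TSO:yes PSO:yes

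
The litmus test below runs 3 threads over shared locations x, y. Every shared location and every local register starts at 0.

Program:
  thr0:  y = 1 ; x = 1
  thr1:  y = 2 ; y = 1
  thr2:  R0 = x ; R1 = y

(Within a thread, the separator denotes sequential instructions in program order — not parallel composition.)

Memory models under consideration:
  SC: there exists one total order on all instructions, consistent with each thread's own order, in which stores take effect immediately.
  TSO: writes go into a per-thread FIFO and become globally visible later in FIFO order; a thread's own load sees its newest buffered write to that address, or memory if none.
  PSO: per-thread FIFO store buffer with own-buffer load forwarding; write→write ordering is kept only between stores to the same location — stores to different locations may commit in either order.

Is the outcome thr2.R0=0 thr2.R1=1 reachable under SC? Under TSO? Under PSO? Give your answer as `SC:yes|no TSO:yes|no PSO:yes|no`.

SC:yes TSO:yes PSO:yes

outcome vector order: (thr2.R0,thr2.R1)
SC: 5 outcomes — {0/0 0/1 0/2 1/1 1/2}
TSO: 5 outcomes — {0/0 0/1 0/2 1/1 1/2}
PSO: 6 outcomes — {0/0 0/1 0/2 1/0 1/1 1/2}
target 0/1 ∈ {SC,TSO,PSO}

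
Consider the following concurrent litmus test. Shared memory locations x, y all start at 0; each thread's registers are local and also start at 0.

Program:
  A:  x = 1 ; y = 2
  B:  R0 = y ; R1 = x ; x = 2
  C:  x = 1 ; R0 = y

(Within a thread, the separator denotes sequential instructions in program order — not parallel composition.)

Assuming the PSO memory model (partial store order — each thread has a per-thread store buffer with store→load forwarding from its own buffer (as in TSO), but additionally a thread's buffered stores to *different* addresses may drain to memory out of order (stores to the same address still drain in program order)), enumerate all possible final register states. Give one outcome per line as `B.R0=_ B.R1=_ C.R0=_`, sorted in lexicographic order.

outcome vector order: (B.R0,B.R1,C.R0)
|PSO outcomes| = 8

B.R0=0 B.R1=0 C.R0=0
B.R0=0 B.R1=0 C.R0=2
B.R0=0 B.R1=1 C.R0=0
B.R0=0 B.R1=1 C.R0=2
B.R0=2 B.R1=0 C.R0=0
B.R0=2 B.R1=0 C.R0=2
B.R0=2 B.R1=1 C.R0=0
B.R0=2 B.R1=1 C.R0=2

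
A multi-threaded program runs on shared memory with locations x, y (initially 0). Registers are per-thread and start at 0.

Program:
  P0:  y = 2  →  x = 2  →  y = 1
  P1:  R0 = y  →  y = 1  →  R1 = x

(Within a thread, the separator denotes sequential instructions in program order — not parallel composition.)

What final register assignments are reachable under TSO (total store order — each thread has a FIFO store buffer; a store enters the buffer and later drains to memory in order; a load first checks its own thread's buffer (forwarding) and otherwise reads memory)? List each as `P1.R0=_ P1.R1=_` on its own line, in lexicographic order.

outcome vector order: (P1.R0,P1.R1)
|TSO outcomes| = 5

P1.R0=0 P1.R1=0
P1.R0=0 P1.R1=2
P1.R0=1 P1.R1=2
P1.R0=2 P1.R1=0
P1.R0=2 P1.R1=2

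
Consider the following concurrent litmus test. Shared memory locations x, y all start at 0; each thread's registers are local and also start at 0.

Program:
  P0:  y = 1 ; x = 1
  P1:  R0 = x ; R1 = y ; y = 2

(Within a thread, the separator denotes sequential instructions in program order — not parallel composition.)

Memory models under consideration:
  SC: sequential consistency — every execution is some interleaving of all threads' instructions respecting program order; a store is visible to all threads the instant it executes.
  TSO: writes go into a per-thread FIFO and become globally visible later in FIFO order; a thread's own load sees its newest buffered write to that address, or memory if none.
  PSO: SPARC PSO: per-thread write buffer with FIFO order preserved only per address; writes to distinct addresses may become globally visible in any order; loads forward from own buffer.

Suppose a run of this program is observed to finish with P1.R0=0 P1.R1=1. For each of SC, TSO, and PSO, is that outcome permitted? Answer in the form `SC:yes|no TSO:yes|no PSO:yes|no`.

outcome vector order: (P1.R0,P1.R1)
[SC] allowed = {0/0; 0/1; 1/1}
[TSO] allowed = {0/0; 0/1; 1/1}
[PSO] allowed = {0/0; 0/1; 1/0; 1/1}
target 0/1 ∈ {SC,TSO,PSO}

SC:yes TSO:yes PSO:yes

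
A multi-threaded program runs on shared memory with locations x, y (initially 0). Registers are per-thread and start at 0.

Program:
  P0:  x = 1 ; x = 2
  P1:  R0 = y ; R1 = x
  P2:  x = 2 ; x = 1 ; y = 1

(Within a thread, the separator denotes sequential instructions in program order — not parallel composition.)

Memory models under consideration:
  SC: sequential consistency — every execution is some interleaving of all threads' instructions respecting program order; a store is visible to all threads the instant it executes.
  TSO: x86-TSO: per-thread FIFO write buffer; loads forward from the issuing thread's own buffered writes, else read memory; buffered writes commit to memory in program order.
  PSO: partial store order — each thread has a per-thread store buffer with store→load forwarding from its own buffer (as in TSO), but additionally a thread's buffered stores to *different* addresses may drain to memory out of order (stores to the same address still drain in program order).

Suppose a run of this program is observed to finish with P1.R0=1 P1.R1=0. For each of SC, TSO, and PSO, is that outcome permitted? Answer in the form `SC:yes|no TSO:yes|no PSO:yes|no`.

outcome vector order: (P1.R0,P1.R1)
[SC] allowed = {00; 01; 02; 11; 12}
[TSO] allowed = {00; 01; 02; 11; 12}
[PSO] allowed = {00; 01; 02; 10; 11; 12}
target 10 ∈ {PSO}

SC:no TSO:no PSO:yes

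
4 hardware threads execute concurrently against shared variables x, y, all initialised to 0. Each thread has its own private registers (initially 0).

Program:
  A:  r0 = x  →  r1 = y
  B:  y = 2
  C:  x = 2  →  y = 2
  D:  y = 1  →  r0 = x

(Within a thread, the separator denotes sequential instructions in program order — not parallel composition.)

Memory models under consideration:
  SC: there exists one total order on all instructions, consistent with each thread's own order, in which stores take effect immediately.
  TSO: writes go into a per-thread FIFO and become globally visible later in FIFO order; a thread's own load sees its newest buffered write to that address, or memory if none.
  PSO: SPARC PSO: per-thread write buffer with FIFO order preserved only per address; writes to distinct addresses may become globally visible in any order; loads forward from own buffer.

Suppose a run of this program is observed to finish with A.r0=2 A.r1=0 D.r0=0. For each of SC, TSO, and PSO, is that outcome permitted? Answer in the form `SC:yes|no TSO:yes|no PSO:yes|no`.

outcome vector order: (A.r0,A.r1,D.r0)
under SC → <0 0 0>; <0 0 2>; <0 1 0>; <0 1 2>; <0 2 0>; <0 2 2>; <2 0 2>; <2 1 0>; <2 1 2>; <2 2 0>; <2 2 2>
under TSO → <0 0 0>; <0 0 2>; <0 1 0>; <0 1 2>; <0 2 0>; <0 2 2>; <2 0 0>; <2 0 2>; <2 1 0>; <2 1 2>; <2 2 0>; <2 2 2>
under PSO → <0 0 0>; <0 0 2>; <0 1 0>; <0 1 2>; <0 2 0>; <0 2 2>; <2 0 0>; <2 0 2>; <2 1 0>; <2 1 2>; <2 2 0>; <2 2 2>
target <2 0 0> ∈ {TSO,PSO}

SC:no TSO:yes PSO:yes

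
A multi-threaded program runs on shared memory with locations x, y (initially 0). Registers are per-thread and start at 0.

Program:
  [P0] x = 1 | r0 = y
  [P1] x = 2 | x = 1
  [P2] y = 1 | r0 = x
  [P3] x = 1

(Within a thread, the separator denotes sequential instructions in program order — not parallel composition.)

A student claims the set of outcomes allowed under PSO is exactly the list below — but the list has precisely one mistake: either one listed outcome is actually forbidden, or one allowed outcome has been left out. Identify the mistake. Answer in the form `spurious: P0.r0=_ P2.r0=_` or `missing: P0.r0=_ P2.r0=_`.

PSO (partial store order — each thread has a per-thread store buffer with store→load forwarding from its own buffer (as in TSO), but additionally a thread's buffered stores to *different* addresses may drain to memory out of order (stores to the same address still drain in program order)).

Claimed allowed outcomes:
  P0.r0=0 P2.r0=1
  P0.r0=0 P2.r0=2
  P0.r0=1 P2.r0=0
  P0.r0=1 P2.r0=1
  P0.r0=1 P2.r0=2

missing: P0.r0=0 P2.r0=0

outcome vector order: (P0.r0,P2.r0)
PSO (6): (0,0) (0,1) (0,2) (1,0) (1,1) (1,2)
PSO∖claimed = {(0,0)}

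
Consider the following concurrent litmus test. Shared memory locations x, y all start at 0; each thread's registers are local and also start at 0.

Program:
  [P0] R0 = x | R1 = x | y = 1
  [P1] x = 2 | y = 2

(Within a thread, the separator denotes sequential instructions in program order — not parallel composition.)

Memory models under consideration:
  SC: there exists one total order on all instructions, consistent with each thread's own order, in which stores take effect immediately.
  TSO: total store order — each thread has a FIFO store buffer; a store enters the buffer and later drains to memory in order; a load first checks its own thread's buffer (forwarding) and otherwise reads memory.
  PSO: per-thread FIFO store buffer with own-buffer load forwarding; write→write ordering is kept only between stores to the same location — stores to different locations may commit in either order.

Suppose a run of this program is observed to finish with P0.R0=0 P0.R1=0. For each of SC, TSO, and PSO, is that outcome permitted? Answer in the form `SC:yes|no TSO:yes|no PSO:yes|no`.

SC:yes TSO:yes PSO:yes

outcome vector order: (P0.R0,P0.R1)
SC (3): (0,0), (0,2), (2,2)
TSO (3): (0,0), (0,2), (2,2)
PSO (3): (0,0), (0,2), (2,2)
target (0,0) ∈ {SC,TSO,PSO}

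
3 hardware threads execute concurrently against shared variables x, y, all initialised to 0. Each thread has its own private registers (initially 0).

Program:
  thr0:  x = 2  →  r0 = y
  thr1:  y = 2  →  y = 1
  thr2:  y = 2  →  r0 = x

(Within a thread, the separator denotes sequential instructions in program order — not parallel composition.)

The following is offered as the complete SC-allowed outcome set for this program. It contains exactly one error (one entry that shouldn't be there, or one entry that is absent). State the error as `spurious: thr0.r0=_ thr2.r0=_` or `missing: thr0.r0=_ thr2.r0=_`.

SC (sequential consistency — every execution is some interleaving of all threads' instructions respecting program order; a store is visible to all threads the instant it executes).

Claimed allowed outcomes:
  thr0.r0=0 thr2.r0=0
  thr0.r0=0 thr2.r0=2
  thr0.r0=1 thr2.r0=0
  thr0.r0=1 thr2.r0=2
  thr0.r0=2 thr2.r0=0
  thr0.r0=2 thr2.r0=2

spurious: thr0.r0=0 thr2.r0=0

outcome vector order: (thr0.r0,thr2.r0)
[SC] allowed = {0/2 1/0 1/2 2/0 2/2}
claimed∖SC = {0/0}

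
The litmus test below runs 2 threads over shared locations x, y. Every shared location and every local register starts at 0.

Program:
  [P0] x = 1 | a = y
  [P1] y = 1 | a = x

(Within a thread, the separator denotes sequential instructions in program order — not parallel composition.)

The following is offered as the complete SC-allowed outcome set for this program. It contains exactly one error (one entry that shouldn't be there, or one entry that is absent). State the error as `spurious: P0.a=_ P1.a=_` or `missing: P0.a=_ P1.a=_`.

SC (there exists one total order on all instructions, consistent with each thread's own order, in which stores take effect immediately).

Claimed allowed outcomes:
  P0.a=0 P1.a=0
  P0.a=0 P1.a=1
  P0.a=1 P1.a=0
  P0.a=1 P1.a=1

spurious: P0.a=0 P1.a=0

outcome vector order: (P0.a,P1.a)
[SC] allowed = {01 10 11}
claimed∖SC = {00}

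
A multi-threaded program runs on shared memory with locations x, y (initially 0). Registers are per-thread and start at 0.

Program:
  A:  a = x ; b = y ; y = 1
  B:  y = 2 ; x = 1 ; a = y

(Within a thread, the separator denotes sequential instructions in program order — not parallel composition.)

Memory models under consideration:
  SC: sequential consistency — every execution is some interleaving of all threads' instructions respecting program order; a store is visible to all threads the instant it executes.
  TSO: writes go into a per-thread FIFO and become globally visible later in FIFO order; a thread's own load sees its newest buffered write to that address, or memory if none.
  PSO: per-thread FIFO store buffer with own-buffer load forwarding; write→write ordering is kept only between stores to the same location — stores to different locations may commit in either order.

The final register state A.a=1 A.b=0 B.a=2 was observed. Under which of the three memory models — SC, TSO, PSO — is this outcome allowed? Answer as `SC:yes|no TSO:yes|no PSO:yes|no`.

outcome vector order: (A.a,A.b,B.a)
under SC → 001 002 021 022 121 122
under TSO → 001 002 021 022 121 122
under PSO → 001 002 021 022 101 102 121 122
target 102 ∈ {PSO}

SC:no TSO:no PSO:yes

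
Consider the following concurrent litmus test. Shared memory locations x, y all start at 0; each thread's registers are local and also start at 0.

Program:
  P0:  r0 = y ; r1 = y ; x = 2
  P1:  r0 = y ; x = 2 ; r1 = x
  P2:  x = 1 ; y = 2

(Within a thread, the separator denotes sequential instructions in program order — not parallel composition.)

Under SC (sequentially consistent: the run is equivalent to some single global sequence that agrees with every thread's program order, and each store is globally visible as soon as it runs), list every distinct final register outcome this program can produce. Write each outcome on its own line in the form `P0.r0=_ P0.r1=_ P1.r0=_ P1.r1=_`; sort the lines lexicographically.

outcome vector order: (P0.r0,P0.r1,P1.r0,P1.r1)
|SC outcomes| = 9

P0.r0=0 P0.r1=0 P1.r0=0 P1.r1=1
P0.r0=0 P0.r1=0 P1.r0=0 P1.r1=2
P0.r0=0 P0.r1=0 P1.r0=2 P1.r1=2
P0.r0=0 P0.r1=2 P1.r0=0 P1.r1=1
P0.r0=0 P0.r1=2 P1.r0=0 P1.r1=2
P0.r0=0 P0.r1=2 P1.r0=2 P1.r1=2
P0.r0=2 P0.r1=2 P1.r0=0 P1.r1=1
P0.r0=2 P0.r1=2 P1.r0=0 P1.r1=2
P0.r0=2 P0.r1=2 P1.r0=2 P1.r1=2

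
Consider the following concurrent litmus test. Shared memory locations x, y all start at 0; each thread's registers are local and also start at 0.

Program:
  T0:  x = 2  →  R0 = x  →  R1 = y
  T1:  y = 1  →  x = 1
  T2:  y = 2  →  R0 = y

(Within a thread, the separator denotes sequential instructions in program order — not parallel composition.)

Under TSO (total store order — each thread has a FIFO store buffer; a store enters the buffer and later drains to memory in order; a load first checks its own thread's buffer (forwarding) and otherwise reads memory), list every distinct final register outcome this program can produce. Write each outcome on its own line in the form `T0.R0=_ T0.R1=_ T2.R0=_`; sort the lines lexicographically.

outcome vector order: (T0.R0,T0.R1,T2.R0)
|TSO outcomes| = 9

T0.R0=1 T0.R1=1 T2.R0=1
T0.R0=1 T0.R1=1 T2.R0=2
T0.R0=1 T0.R1=2 T2.R0=2
T0.R0=2 T0.R1=0 T2.R0=1
T0.R0=2 T0.R1=0 T2.R0=2
T0.R0=2 T0.R1=1 T2.R0=1
T0.R0=2 T0.R1=1 T2.R0=2
T0.R0=2 T0.R1=2 T2.R0=1
T0.R0=2 T0.R1=2 T2.R0=2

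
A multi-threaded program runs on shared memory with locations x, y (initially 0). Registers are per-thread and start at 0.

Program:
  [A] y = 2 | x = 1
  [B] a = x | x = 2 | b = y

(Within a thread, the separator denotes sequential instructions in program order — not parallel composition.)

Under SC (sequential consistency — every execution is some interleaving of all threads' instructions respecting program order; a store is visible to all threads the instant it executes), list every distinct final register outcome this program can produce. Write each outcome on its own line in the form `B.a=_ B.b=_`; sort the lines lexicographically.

outcome vector order: (B.a,B.b)
|SC outcomes| = 3

B.a=0 B.b=0
B.a=0 B.b=2
B.a=1 B.b=2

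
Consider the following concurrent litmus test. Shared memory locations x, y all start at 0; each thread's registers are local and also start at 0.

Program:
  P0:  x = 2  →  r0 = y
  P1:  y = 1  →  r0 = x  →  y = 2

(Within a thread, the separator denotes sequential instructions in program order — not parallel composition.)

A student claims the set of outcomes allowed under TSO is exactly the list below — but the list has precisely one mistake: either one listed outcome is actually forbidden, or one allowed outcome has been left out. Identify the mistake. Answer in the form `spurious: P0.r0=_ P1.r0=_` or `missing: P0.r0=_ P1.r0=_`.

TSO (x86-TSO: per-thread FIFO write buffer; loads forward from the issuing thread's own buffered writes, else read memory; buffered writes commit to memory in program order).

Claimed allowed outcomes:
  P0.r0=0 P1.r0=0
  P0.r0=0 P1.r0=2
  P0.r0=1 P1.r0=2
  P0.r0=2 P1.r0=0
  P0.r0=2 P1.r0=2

outcome vector order: (P0.r0,P1.r0)
TSO (6): (0,0) (0,2) (1,0) (1,2) (2,0) (2,2)
TSO∖claimed = {(1,0)}

missing: P0.r0=1 P1.r0=0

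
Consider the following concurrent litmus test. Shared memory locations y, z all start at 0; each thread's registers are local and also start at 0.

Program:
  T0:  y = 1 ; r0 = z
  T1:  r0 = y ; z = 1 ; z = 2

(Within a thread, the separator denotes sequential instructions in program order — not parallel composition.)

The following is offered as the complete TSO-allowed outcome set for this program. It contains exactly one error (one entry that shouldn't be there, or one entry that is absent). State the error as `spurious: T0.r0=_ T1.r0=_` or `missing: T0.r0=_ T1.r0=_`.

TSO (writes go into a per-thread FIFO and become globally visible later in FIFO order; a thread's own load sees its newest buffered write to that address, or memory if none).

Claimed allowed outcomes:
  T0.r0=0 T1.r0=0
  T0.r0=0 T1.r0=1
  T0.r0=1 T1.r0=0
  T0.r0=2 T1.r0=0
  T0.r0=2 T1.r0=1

outcome vector order: (T0.r0,T1.r0)
[TSO] allowed = {(0,0); (0,1); (1,0); (1,1); (2,0); (2,1)}
TSO∖claimed = {(1,1)}

missing: T0.r0=1 T1.r0=1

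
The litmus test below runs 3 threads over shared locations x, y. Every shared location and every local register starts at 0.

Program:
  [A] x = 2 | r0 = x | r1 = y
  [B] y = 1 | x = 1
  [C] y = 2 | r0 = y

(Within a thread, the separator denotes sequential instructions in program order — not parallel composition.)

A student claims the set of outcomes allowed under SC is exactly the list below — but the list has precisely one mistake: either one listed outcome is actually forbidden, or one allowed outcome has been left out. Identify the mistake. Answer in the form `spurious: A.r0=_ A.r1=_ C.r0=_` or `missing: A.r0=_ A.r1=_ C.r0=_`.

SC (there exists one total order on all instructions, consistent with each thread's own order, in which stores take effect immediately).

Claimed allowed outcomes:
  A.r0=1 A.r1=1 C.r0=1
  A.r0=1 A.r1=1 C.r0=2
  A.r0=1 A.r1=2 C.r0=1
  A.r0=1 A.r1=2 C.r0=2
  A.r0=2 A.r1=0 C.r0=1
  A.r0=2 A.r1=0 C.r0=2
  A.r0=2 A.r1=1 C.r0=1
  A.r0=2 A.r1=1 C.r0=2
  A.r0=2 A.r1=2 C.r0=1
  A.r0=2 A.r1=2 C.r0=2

outcome vector order: (A.r0,A.r1,C.r0)
[SC] allowed = {<1 1 1>, <1 1 2>, <1 2 2>, <2 0 1>, <2 0 2>, <2 1 1>, <2 1 2>, <2 2 1>, <2 2 2>}
claimed∖SC = {<1 2 1>}

spurious: A.r0=1 A.r1=2 C.r0=1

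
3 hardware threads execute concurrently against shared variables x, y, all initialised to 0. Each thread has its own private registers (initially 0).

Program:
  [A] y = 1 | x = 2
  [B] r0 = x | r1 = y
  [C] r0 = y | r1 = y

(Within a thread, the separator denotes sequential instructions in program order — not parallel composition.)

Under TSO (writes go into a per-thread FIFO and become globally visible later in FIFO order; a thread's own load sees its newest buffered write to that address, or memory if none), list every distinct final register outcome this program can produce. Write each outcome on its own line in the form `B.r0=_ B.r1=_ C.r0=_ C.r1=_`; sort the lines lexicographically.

outcome vector order: (B.r0,B.r1,C.r0,C.r1)
|TSO outcomes| = 9

B.r0=0 B.r1=0 C.r0=0 C.r1=0
B.r0=0 B.r1=0 C.r0=0 C.r1=1
B.r0=0 B.r1=0 C.r0=1 C.r1=1
B.r0=0 B.r1=1 C.r0=0 C.r1=0
B.r0=0 B.r1=1 C.r0=0 C.r1=1
B.r0=0 B.r1=1 C.r0=1 C.r1=1
B.r0=2 B.r1=1 C.r0=0 C.r1=0
B.r0=2 B.r1=1 C.r0=0 C.r1=1
B.r0=2 B.r1=1 C.r0=1 C.r1=1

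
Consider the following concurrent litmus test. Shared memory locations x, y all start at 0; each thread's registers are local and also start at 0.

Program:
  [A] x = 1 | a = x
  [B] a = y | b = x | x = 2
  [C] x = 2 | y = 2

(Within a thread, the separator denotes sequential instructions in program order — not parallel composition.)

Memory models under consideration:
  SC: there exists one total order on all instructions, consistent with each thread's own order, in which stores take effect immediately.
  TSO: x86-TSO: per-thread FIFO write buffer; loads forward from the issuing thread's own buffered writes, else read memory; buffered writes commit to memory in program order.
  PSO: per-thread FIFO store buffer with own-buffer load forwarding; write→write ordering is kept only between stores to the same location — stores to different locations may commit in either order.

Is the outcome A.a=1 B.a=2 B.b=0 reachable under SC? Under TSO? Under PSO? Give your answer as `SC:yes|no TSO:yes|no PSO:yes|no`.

outcome vector order: (A.a,B.a,B.b)
SC: 10 outcomes — {(1,0,0), (1,0,1), (1,0,2), (1,2,1), (1,2,2), (2,0,0), (2,0,1), (2,0,2), (2,2,1), (2,2,2)}
TSO: 10 outcomes — {(1,0,0), (1,0,1), (1,0,2), (1,2,1), (1,2,2), (2,0,0), (2,0,1), (2,0,2), (2,2,1), (2,2,2)}
PSO: 12 outcomes — {(1,0,0), (1,0,1), (1,0,2), (1,2,0), (1,2,1), (1,2,2), (2,0,0), (2,0,1), (2,0,2), (2,2,0), (2,2,1), (2,2,2)}
target (1,2,0) ∈ {PSO}

SC:no TSO:no PSO:yes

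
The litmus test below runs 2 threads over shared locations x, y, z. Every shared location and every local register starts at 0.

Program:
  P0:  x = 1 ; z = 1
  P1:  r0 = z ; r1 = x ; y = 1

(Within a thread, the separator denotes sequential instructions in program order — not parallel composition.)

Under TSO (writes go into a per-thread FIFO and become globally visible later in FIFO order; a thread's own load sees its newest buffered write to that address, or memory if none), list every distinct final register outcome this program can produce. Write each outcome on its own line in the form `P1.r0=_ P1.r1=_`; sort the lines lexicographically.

P1.r0=0 P1.r1=0
P1.r0=0 P1.r1=1
P1.r0=1 P1.r1=1

outcome vector order: (P1.r0,P1.r1)
|TSO outcomes| = 3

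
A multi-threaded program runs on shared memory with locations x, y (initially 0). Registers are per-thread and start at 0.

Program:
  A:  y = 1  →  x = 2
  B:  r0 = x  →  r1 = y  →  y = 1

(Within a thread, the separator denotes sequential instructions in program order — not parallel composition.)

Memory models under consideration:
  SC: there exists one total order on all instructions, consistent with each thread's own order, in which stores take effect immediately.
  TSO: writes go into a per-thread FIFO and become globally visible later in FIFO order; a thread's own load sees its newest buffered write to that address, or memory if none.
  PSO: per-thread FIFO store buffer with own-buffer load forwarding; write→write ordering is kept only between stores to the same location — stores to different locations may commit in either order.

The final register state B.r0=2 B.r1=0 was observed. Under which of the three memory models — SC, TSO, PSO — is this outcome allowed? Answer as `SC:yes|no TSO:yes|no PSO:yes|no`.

outcome vector order: (B.r0,B.r1)
under SC → (0,0), (0,1), (2,1)
under TSO → (0,0), (0,1), (2,1)
under PSO → (0,0), (0,1), (2,0), (2,1)
target (2,0) ∈ {PSO}

SC:no TSO:no PSO:yes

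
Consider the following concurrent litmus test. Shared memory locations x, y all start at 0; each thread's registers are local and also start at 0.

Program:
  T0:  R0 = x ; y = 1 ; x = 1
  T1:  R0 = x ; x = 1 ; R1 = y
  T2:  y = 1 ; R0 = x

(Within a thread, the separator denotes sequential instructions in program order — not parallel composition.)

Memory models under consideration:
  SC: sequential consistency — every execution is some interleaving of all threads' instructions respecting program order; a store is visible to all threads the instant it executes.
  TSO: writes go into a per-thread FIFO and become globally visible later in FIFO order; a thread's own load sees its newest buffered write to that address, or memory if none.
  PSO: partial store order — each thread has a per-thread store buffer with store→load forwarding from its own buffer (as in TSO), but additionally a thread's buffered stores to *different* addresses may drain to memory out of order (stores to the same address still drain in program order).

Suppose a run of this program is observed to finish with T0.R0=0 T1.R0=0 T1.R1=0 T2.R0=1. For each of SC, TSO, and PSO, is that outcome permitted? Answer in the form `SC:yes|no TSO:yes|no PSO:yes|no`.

outcome vector order: (T0.R0,T1.R0,T1.R1,T2.R0)
under SC → 0/0/0/1, 0/0/1/0, 0/0/1/1, 0/1/1/0, 0/1/1/1, 1/0/0/1, 1/0/1/0, 1/0/1/1
under TSO → 0/0/0/0, 0/0/0/1, 0/0/1/0, 0/0/1/1, 0/1/1/0, 0/1/1/1, 1/0/0/0, 1/0/0/1, 1/0/1/0, 1/0/1/1
under PSO → 0/0/0/0, 0/0/0/1, 0/0/1/0, 0/0/1/1, 0/1/0/0, 0/1/0/1, 0/1/1/0, 0/1/1/1, 1/0/0/0, 1/0/0/1, 1/0/1/0, 1/0/1/1
target 0/0/0/1 ∈ {SC,TSO,PSO}

SC:yes TSO:yes PSO:yes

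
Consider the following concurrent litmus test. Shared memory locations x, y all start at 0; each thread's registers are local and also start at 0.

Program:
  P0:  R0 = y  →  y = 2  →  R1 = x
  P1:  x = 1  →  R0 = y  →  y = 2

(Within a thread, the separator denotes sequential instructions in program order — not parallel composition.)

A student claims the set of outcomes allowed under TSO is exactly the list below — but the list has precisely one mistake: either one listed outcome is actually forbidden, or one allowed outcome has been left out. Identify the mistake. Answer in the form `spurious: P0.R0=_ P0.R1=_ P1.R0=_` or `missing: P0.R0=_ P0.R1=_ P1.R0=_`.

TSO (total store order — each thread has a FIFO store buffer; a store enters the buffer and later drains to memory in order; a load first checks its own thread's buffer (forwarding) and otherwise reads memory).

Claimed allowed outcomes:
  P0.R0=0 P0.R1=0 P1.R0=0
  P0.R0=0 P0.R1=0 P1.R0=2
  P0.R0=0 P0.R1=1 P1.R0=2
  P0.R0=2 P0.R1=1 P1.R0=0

outcome vector order: (P0.R0,P0.R1,P1.R0)
[TSO] allowed = {<0 0 0>; <0 0 2>; <0 1 0>; <0 1 2>; <2 1 0>}
TSO∖claimed = {<0 1 0>}

missing: P0.R0=0 P0.R1=1 P1.R0=0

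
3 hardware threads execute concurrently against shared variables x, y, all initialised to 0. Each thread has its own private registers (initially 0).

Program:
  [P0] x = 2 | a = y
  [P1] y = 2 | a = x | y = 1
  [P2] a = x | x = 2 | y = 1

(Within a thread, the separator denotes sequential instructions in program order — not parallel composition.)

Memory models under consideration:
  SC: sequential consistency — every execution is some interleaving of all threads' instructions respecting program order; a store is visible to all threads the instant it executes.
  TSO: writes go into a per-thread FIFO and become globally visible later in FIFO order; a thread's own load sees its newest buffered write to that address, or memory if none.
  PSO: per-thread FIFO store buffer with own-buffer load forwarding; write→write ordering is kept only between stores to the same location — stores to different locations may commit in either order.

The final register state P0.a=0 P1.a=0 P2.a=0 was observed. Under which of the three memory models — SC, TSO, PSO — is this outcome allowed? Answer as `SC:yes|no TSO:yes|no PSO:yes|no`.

SC:no TSO:yes PSO:yes

outcome vector order: (P0.a,P1.a,P2.a)
[SC] allowed = {020 022 100 102 120 122 200 202 220 222}
[TSO] allowed = {000 002 020 022 100 102 120 122 200 202 220 222}
[PSO] allowed = {000 002 020 022 100 102 120 122 200 202 220 222}
target 000 ∈ {TSO,PSO}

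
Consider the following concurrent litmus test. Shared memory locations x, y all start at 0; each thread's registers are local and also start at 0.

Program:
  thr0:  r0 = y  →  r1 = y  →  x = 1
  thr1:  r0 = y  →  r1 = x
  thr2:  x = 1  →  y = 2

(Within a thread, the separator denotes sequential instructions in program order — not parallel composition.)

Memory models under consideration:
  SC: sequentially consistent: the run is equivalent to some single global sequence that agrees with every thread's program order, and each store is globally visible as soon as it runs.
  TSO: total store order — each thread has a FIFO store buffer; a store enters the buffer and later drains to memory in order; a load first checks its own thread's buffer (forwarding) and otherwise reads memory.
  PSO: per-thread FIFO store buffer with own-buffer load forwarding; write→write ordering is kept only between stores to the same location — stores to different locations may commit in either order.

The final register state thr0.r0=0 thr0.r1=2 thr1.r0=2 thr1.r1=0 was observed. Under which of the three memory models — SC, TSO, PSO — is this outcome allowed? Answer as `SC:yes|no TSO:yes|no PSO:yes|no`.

outcome vector order: (thr0.r0,thr0.r1,thr1.r0,thr1.r1)
SC: 9 outcomes — {0/0/0/0 0/0/0/1 0/0/2/1 0/2/0/0 0/2/0/1 0/2/2/1 2/2/0/0 2/2/0/1 2/2/2/1}
TSO: 9 outcomes — {0/0/0/0 0/0/0/1 0/0/2/1 0/2/0/0 0/2/0/1 0/2/2/1 2/2/0/0 2/2/0/1 2/2/2/1}
PSO: 12 outcomes — {0/0/0/0 0/0/0/1 0/0/2/0 0/0/2/1 0/2/0/0 0/2/0/1 0/2/2/0 0/2/2/1 2/2/0/0 2/2/0/1 2/2/2/0 2/2/2/1}
target 0/2/2/0 ∈ {PSO}

SC:no TSO:no PSO:yes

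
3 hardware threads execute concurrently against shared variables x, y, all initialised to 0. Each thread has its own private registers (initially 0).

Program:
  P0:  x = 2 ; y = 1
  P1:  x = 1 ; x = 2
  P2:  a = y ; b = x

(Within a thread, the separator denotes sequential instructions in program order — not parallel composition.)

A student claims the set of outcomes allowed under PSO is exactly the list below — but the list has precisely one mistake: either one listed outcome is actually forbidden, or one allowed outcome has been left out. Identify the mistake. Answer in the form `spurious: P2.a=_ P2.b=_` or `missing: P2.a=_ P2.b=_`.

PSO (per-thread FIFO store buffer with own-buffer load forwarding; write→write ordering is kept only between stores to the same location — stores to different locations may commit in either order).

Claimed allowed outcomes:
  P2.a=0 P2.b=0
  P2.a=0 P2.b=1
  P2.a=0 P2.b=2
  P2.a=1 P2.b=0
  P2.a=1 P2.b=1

outcome vector order: (P2.a,P2.b)
[PSO] allowed = {0/0 0/1 0/2 1/0 1/1 1/2}
PSO∖claimed = {1/2}

missing: P2.a=1 P2.b=2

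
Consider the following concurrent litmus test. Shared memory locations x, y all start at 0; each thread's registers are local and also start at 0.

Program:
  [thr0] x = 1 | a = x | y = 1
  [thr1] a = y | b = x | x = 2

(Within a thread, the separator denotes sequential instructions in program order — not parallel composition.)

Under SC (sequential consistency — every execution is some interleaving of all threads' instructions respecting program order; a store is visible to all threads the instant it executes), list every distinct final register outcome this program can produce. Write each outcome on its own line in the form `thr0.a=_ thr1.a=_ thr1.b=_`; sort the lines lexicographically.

outcome vector order: (thr0.a,thr1.a,thr1.b)
|SC outcomes| = 5

thr0.a=1 thr1.a=0 thr1.b=0
thr0.a=1 thr1.a=0 thr1.b=1
thr0.a=1 thr1.a=1 thr1.b=1
thr0.a=2 thr1.a=0 thr1.b=0
thr0.a=2 thr1.a=0 thr1.b=1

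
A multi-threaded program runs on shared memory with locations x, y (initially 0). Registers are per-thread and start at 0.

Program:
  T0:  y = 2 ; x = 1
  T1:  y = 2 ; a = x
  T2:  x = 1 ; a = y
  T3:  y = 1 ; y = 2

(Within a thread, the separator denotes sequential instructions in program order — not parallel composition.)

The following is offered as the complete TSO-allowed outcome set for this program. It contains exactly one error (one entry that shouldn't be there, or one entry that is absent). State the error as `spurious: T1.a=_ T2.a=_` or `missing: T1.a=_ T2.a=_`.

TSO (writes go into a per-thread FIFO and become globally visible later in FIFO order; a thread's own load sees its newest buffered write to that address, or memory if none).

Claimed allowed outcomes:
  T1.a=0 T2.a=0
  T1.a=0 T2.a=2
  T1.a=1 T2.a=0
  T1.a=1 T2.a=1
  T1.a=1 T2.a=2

outcome vector order: (T1.a,T2.a)
TSO: 6 outcomes — {0/0; 0/1; 0/2; 1/0; 1/1; 1/2}
TSO∖claimed = {0/1}

missing: T1.a=0 T2.a=1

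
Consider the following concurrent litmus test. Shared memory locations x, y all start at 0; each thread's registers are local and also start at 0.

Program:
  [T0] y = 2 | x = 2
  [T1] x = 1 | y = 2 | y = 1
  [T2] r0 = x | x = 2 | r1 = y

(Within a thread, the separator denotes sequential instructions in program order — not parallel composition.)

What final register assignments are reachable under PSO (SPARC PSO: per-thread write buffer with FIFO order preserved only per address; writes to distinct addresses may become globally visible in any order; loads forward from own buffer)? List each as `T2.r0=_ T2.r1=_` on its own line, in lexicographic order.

outcome vector order: (T2.r0,T2.r1)
|PSO outcomes| = 9

T2.r0=0 T2.r1=0
T2.r0=0 T2.r1=1
T2.r0=0 T2.r1=2
T2.r0=1 T2.r1=0
T2.r0=1 T2.r1=1
T2.r0=1 T2.r1=2
T2.r0=2 T2.r1=0
T2.r0=2 T2.r1=1
T2.r0=2 T2.r1=2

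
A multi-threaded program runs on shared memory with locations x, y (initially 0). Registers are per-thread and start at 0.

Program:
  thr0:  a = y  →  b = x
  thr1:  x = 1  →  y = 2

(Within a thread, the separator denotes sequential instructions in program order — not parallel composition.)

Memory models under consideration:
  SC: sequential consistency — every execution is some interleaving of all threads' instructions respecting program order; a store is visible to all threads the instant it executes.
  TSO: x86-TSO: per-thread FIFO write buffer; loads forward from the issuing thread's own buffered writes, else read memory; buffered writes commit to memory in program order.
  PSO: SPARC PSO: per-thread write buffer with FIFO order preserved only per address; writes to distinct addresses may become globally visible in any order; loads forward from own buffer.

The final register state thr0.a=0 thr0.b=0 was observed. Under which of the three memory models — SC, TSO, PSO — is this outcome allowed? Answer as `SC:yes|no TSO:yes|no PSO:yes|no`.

outcome vector order: (thr0.a,thr0.b)
SC (3): 0/0; 0/1; 2/1
TSO (3): 0/0; 0/1; 2/1
PSO (4): 0/0; 0/1; 2/0; 2/1
target 0/0 ∈ {SC,TSO,PSO}

SC:yes TSO:yes PSO:yes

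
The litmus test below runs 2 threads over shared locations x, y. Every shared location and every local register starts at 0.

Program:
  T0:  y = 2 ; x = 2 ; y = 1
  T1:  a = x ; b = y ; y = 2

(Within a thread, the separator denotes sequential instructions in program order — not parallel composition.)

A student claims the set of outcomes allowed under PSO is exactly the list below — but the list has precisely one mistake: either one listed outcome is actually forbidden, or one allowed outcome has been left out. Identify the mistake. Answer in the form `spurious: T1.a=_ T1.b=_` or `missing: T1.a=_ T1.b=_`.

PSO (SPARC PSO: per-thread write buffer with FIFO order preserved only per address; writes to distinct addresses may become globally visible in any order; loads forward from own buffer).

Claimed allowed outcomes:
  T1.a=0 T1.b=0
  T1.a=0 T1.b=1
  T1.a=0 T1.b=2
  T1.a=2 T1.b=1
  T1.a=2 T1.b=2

outcome vector order: (T1.a,T1.b)
PSO (6): <0 0>; <0 1>; <0 2>; <2 0>; <2 1>; <2 2>
PSO∖claimed = {<2 0>}

missing: T1.a=2 T1.b=0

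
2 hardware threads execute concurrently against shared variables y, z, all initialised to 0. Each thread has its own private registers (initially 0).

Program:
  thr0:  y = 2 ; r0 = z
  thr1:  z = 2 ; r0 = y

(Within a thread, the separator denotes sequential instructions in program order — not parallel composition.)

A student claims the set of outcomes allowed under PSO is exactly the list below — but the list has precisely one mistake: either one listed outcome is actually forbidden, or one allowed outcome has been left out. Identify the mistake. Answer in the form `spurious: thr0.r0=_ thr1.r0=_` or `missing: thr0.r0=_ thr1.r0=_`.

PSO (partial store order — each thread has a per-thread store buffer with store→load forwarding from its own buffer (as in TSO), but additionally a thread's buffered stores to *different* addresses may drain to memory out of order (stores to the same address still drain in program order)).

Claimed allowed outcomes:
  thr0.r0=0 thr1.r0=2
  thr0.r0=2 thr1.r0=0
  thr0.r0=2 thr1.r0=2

missing: thr0.r0=0 thr1.r0=0

outcome vector order: (thr0.r0,thr1.r0)
under PSO → <0 0>, <0 2>, <2 0>, <2 2>
PSO∖claimed = {<0 0>}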